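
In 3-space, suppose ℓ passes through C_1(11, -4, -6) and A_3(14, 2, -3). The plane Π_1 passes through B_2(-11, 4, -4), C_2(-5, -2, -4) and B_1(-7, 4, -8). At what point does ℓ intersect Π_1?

A direction vector for ℓ is A_3 − C_1 = (3, 6, 3).
B_2C_2 = (6, -6, 0), B_2B_1 = (4, 0, -4); a normal to Π_1 is B_2C_2 × B_2B_1 = (24, 24, 24).
Using B_2: Π_1 has equation 24x + 24y + 24z = -264.
Substitute r = (11, -4, -6) + t(3, 6, 3) into the plane: 24 + 288t = -264, so t = -1.
Intersection: (11, -4, -6) + (-1)·(3, 6, 3) = (8, -10, -9).

(8, -10, -9)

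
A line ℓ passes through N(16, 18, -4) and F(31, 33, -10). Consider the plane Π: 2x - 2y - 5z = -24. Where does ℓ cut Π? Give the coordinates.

(-4, -2, 4)

A direction vector for ℓ is F − N = (15, 15, -6).
Substitute r = (16, 18, -4) + t(15, 15, -6) into the plane: 16 + 30t = -24, so t = -4/3.
Intersection: (16, 18, -4) + (-4/3)·(15, 15, -6) = (-4, -2, 4).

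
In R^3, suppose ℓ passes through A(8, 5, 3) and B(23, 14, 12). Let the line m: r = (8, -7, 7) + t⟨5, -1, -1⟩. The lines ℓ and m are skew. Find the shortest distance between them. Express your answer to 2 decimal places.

A direction vector for ℓ is B − A = (15, 9, 9).
Common perpendicular direction n = (15, 9, 9) × (5, -1, -1) = (0, 60, -60).
With w = (8, -7, 7) − (8, 5, 3) = (0, -12, 4), w · n = -960.
Distance = |w · n| / |n| = |-960| / √7200 ≈ 11.31.

11.31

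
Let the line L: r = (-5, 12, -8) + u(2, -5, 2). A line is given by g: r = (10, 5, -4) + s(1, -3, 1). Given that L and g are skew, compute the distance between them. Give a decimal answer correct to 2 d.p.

Common perpendicular direction n = (2, -5, 2) × (1, -3, 1) = (1, 0, -1).
With w = (10, 5, -4) − (-5, 12, -8) = (15, -7, 4), w · n = 11.
Distance = |w · n| / |n| = |11| / √2 ≈ 7.78.

7.78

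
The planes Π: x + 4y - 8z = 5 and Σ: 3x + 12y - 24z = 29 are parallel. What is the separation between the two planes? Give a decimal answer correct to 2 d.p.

0.52

Rescale Σ by 1/3: x + 4y - 8z = 29/3. Then distance = |5 − (29/3)| / √81 ≈ 0.52.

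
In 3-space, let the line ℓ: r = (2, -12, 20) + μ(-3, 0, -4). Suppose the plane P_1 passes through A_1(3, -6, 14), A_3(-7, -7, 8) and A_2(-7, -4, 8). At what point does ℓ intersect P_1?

(-7, -12, 8)

A_1A_3 = (-10, -1, -6), A_1A_2 = (-10, 2, -6); a normal to P_1 is A_1A_3 × A_1A_2 = (18, 0, -30).
Using A_1: P_1 has equation 18x - 30z = -366.
Substitute r = (2, -12, 20) + t(-3, 0, -4) into the plane: -564 + 66t = -366, so t = 3.
Intersection: (2, -12, 20) + 3·(-3, 0, -4) = (-7, -12, 8).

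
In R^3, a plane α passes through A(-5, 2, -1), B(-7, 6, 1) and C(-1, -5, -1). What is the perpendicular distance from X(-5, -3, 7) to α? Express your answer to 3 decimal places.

AB = (-2, 4, 2), AC = (4, -7, 0); a normal to α is AB × AC = (14, 8, -2).
Using A: α has equation 14x + 8y - 2z = -52.
n·X − d = (14)·(-5) + (8)·(-3) + (-2)·(7) − (-52) = -56; |n| = √264.
Distance = |-56| / √264 = 56/√264 ≈ 3.447.

3.447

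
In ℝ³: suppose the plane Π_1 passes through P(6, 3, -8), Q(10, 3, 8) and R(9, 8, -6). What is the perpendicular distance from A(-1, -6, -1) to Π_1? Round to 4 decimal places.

PQ = (4, 0, 16), PR = (3, 5, 2); a normal to Π_1 is PQ × PR = (-80, 40, 20).
Using P: Π_1 has equation -80x + 40y + 20z = -520.
n·A − d = (-80)·(-1) + (40)·(-6) + (20)·(-1) − (-520) = 340; |n| = √8400.
Distance = |340| / √8400 = 340/√8400 ≈ 3.7097.

3.7097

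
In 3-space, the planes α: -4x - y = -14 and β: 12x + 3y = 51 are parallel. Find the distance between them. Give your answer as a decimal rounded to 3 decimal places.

Rescale β by 1/(-3): -4x - y = -17. Then distance = |-14 − (-17)| / √17 ≈ 0.728.

0.728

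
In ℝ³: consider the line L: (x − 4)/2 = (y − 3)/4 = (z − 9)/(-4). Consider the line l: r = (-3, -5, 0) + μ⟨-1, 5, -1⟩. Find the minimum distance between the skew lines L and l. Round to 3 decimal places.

12.947

L has direction (2, 4, -4) through (4, 3, 9).
Common perpendicular direction n = (2, 4, -4) × (-1, 5, -1) = (16, 6, 14).
With w = (-3, -5, 0) − (4, 3, 9) = (-7, -8, -9), w · n = -286.
Distance = |w · n| / |n| = |-286| / √488 ≈ 12.947.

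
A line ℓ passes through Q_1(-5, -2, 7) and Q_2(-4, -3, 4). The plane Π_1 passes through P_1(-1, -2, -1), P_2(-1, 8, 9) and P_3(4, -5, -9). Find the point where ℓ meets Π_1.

A direction vector for ℓ is Q_2 − Q_1 = (1, -1, -3).
P_1P_2 = (0, 10, 10), P_1P_3 = (5, -3, -8); a normal to Π_1 is P_1P_2 × P_1P_3 = (-50, 50, -50).
Using P_1: Π_1 has equation -50x + 50y - 50z = 0.
Substitute r = (-5, -2, 7) + t(1, -1, -3) into the plane: -200 + 50t = 0, so t = 4.
Intersection: (-5, -2, 7) + 4·(1, -1, -3) = (-1, -6, -5).

(-1, -6, -5)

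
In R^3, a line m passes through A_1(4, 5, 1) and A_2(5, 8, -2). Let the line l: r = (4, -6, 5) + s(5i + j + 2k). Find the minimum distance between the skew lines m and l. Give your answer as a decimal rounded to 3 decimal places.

A direction vector for m is A_2 − A_1 = (1, 3, -3).
Common perpendicular direction n = (1, 3, -3) × (5, 1, 2) = (9, -17, -14).
With w = (4, -6, 5) − (4, 5, 1) = (0, -11, 4), w · n = 131.
Distance = |w · n| / |n| = |131| / √566 ≈ 5.506.

5.506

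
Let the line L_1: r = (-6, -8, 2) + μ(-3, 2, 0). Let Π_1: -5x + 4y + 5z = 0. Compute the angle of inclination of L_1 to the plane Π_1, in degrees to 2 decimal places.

sin θ = |n·v| / (|n||v|) = |23| / (√66 · √13) = 0.78521.
θ ≈ 51.74°.

51.74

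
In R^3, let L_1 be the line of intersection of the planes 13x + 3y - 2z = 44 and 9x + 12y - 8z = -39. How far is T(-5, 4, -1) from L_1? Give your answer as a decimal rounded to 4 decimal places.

13.9367

Direction of L_1: (13, 3, -2) × (9, 12, -8) = (0, 86, 129).
A point on L_1: solving the two plane equations with y = -3 gives (5, -3, 6).
Taking (5, -3, 6) on L_1 with direction v = (0, 86, 129): w = T − (5, -3, 6) = (-10, 7, -7), and w × v = (1505, 1290, -860).
Distance = |w × v| / |v| = √4668725 / √24037 ≈ 13.9367.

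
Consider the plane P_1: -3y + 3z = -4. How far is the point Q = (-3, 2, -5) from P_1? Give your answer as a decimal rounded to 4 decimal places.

n·Q − d = (0)·(-3) + (-3)·(2) + (3)·(-5) − (-4) = -17; |n| = √18.
Distance = |-17| / √18 = 17/√18 ≈ 4.0069.

4.0069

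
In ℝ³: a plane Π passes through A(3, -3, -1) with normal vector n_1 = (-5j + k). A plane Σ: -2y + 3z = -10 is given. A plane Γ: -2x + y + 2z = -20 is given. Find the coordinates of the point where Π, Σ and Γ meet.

(2, -4, -6)

Π: n_1·r = n_1·A gives -5y + z = 14.
Solving the 3×3 linear system -5y + z = 14, -2y + 3z = -10, -2x + y + 2z = -20 (e.g. by elimination or Cramer's rule, determinant = 26) gives (2, -4, -6).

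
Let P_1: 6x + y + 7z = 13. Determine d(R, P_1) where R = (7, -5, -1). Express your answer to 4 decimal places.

1.8332

n·R − d = (6)·(7) + (1)·(-5) + (7)·(-1) − 13 = 17; |n| = √86.
Distance = |17| / √86 = 17/√86 ≈ 1.8332.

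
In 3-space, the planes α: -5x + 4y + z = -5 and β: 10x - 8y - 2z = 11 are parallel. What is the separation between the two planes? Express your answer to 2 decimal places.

0.08

Rescale β by 1/(-2): -5x + 4y + z = -11/2. Then distance = |-5 − (-11/2)| / √42 ≈ 0.08.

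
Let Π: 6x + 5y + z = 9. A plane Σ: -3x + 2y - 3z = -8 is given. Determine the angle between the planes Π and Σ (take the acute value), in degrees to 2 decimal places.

72.67

cos θ = |n₁·n₂| / (|n₁||n₂|) = |-11| / (√62 · √22).
θ = arccos(0.29784) ≈ 72.67°.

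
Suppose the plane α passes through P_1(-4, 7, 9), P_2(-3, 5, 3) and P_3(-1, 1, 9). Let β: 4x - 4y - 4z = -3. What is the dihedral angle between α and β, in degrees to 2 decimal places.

75.04

P_1P_2 = (1, -2, -6), P_1P_3 = (3, -6, 0); a normal to α is P_1P_2 × P_1P_3 = (-36, -18, 0).
Using P_1: α has equation -36x - 18y = 18.
cos θ = |n₁·n₂| / (|n₁||n₂|) = |-72| / (√1620 · √48).
θ = arccos(0.25820) ≈ 75.04°.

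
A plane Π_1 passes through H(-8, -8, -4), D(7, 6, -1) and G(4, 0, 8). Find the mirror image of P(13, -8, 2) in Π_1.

(-5, 10, 8)

HD = (15, 14, 3), HG = (12, 8, 12); a normal to Π_1 is HD × HG = (144, -144, -48).
Using H: Π_1 has equation 144x - 144y - 48z = 192.
λ = (n·P − d)/|n|² = (2928 − 192)/43776 = 1/16.
Reflection = P − 2λn = (13, -8, 2) − (1/8)·(144, -144, -48) = (-5, 10, 8).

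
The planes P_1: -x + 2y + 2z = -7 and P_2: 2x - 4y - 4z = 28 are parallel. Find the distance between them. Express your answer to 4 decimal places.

Rescale P_2 by 1/(-2): -x + 2y + 2z = -14. Then distance = |-7 − (-14)| / √9 ≈ 2.3333.

2.3333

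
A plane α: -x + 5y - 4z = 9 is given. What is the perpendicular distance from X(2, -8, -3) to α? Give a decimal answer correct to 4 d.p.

n·X − d = (-1)·(2) + (5)·(-8) + (-4)·(-3) − 9 = -39; |n| = √42.
Distance = |-39| / √42 = 39/√42 ≈ 6.0178.

6.0178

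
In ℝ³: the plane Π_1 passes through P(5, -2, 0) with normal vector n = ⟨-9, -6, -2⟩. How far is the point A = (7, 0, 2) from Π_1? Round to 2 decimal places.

Π_1: n·r = n·P gives -9x - 6y - 2z = -33.
n·A − d = (-9)·(7) + (-6)·(0) + (-2)·(2) − (-33) = -34; |n| = √121.
Distance = |-34| / √121 = 34/√121 ≈ 3.09.

3.09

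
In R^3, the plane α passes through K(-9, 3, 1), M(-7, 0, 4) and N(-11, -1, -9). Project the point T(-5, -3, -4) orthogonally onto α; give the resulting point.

(-8, -4, -3)

KM = (2, -3, 3), KN = (-2, -4, -10); a normal to α is KM × KN = (42, 14, -14).
Using K: α has equation 42x + 14y - 14z = -350.
Foot = T − λn with λ = (n·T − d)/|n|² = (-196 − (-350))/2156 = 1/14.
Foot = (-5, -3, -4) − (1/14)·(42, 14, -14) = (-8, -4, -3).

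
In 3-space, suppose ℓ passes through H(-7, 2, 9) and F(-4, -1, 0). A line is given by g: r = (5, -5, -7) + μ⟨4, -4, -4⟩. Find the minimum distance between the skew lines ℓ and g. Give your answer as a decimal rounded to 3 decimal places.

A direction vector for ℓ is F − H = (3, -3, -9).
Common perpendicular direction n = (3, -3, -9) × (4, -4, -4) = (-24, -24, 0).
With w = (5, -5, -7) − (-7, 2, 9) = (12, -7, -16), w · n = -120.
Distance = |w · n| / |n| = |-120| / √1152 ≈ 3.536.

3.536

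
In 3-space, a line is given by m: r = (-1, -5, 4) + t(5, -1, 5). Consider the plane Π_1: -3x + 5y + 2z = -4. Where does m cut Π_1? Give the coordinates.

Substitute r = (-1, -5, 4) + t(5, -1, 5) into the plane: -14 + (-10)t = -4, so t = -1.
Intersection: (-1, -5, 4) + (-1)·(5, -1, 5) = (-6, -4, -1).

(-6, -4, -1)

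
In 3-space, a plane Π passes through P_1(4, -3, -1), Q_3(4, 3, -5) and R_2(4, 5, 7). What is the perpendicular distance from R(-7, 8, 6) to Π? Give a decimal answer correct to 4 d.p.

11.0000

P_1Q_3 = (0, 6, -4), P_1R_2 = (0, 8, 8); a normal to Π is P_1Q_3 × P_1R_2 = (80, 0, 0).
Using P_1: Π has equation 80x = 320.
n·R − d = (80)·(-7) + (0)·(8) + (0)·(6) − 320 = -880; |n| = √6400.
Distance = |-880| / √6400 = 880/√6400 ≈ 11.0000.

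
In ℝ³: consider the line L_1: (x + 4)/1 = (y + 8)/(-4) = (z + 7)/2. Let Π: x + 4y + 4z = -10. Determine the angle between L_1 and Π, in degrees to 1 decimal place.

L_1 has direction (1, -4, 2) through (-4, -8, -7).
sin θ = |n·v| / (|n||v|) = |-7| / (√33 · √21) = 0.26591.
θ ≈ 15.4°.

15.4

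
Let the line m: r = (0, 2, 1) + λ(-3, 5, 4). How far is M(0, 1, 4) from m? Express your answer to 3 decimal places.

3.003

Taking (0, 2, 1) on m with direction v = (-3, 5, 4): w = M − (0, 2, 1) = (0, -1, 3), and w × v = (-19, -9, -3).
Distance = |w × v| / |v| = √451 / √50 ≈ 3.003.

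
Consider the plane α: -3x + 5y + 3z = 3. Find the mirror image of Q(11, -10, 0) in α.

(-1, 10, 12)

λ = (n·Q − d)/|n|² = (-83 − 3)/43 = -2.
Reflection = Q − 2λn = (11, -10, 0) − (-4)·(-3, 5, 3) = (-1, 10, 12).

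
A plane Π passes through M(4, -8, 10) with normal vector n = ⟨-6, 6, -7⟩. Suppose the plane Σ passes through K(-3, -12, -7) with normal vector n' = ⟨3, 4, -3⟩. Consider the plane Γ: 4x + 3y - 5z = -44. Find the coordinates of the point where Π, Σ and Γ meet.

(6, -6, 10)

Π: n·r = n·M gives -6x + 6y - 7z = -142.
Σ: n'·r = n'·K gives 3x + 4y - 3z = -36.
Solving the 3×3 linear system -6x + 6y - 7z = -142, 3x + 4y - 3z = -36, 4x + 3y - 5z = -44 (e.g. by elimination or Cramer's rule, determinant = 133) gives (6, -6, 10).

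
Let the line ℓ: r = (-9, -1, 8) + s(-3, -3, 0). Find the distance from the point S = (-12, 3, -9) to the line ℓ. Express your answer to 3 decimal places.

Taking (-9, -1, 8) on ℓ with direction v = (-3, -3, 0): w = S − (-9, -1, 8) = (-3, 4, -17), and w × v = (-51, 51, 21).
Distance = |w × v| / |v| = √5643 / √18 ≈ 17.706.

17.706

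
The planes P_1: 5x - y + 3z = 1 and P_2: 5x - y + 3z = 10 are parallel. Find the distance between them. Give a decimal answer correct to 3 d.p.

1.521

Same normal n = (5, -1, 3) with |n| = √35; distance = |1 − 10| / |n| = 9/√35 ≈ 1.521.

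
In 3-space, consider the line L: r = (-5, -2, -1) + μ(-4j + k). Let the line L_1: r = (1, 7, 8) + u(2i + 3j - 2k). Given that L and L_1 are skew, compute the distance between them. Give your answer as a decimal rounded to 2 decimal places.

12.44

Common perpendicular direction n = (0, -4, 1) × (2, 3, -2) = (5, 2, 8).
With w = (1, 7, 8) − (-5, -2, -1) = (6, 9, 9), w · n = 120.
Distance = |w · n| / |n| = |120| / √93 ≈ 12.44.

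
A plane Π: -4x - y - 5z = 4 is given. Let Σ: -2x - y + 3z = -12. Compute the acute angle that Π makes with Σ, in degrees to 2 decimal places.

75.67

cos θ = |n₁·n₂| / (|n₁||n₂|) = |-6| / (√42 · √14).
θ = arccos(0.24744) ≈ 75.67°.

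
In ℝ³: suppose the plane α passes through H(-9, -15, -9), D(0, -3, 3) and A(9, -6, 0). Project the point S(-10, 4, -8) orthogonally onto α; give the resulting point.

HD = (9, 12, 12), HA = (18, 9, 9); a normal to α is HD × HA = (0, 135, -135).
Using H: α has equation 135y - 135z = -810.
Foot = S − λn with λ = (n·S − d)/|n|² = (1620 − (-810))/36450 = 1/15.
Foot = (-10, 4, -8) − (1/15)·(0, 135, -135) = (-10, -5, 1).

(-10, -5, 1)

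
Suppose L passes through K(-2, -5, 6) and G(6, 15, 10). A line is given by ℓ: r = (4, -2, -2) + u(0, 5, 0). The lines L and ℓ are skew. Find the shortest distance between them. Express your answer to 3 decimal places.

9.839

A direction vector for L is G − K = (8, 20, 4).
Common perpendicular direction n = (8, 20, 4) × (0, 5, 0) = (-20, 0, 40).
With w = (4, -2, -2) − (-2, -5, 6) = (6, 3, -8), w · n = -440.
Distance = |w · n| / |n| = |-440| / √2000 ≈ 9.839.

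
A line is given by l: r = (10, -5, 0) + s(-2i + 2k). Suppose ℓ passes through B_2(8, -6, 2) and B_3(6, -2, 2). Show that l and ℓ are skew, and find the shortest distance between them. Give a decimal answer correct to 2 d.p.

A direction vector for ℓ is B_3 − B_2 = (-2, 4, 0).
Common perpendicular direction n = (-2, 0, 2) × (-2, 4, 0) = (-8, -4, -8).
With w = (8, -6, 2) − (10, -5, 0) = (-2, -1, 2), w · n = 4.
Since n ≠ 0 the lines are not parallel, and w · n = 4 ≠ 0 so they do not intersect; hence they are skew.
Distance = |w · n| / |n| = |4| / √144 ≈ 0.33.

0.33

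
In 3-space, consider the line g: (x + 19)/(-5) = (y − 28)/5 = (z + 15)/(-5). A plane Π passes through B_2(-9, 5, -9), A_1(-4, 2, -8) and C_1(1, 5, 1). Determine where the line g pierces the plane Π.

(1, 8, 5)

g has direction (-5, 5, -5) through (-19, 28, -15).
B_2A_1 = (5, -3, 1), B_2C_1 = (10, 0, 10); a normal to Π is B_2A_1 × B_2C_1 = (-30, -40, 30).
Using B_2: Π has equation -30x - 40y + 30z = -200.
Substitute r = (-19, 28, -15) + t(-5, 5, -5) into the plane: -1000 + (-200)t = -200, so t = -4.
Intersection: (-19, 28, -15) + (-4)·(-5, 5, -5) = (1, 8, 5).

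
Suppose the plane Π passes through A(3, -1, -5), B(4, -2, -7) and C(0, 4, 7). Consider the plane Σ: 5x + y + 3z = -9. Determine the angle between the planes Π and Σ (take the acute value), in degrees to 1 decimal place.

AB = (1, -1, -2), AC = (-3, 5, 12); a normal to Π is AB × AC = (-2, -6, 2).
Using A: Π has equation -2x - 6y + 2z = -10.
cos θ = |n₁·n₂| / (|n₁||n₂|) = |-10| / (√44 · √35).
θ = arccos(0.25482) ≈ 75.2°.

75.2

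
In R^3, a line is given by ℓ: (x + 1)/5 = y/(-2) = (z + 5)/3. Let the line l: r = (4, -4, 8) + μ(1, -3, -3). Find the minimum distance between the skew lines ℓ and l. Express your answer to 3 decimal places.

6.195

ℓ has direction (5, -2, 3) through (-1, 0, -5).
Common perpendicular direction n = (5, -2, 3) × (1, -3, -3) = (15, 18, -13).
With w = (4, -4, 8) − (-1, 0, -5) = (5, -4, 13), w · n = -166.
Distance = |w · n| / |n| = |-166| / √718 ≈ 6.195.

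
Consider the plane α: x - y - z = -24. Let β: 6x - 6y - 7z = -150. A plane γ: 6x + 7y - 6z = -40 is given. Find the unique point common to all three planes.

Solving the 3×3 linear system x - y - z = -24, 6x - 6y - 7z = -150, 6x + 7y - 6z = -40 (e.g. by elimination or Cramer's rule, determinant = 13) gives (-10, 8, 6).

(-10, 8, 6)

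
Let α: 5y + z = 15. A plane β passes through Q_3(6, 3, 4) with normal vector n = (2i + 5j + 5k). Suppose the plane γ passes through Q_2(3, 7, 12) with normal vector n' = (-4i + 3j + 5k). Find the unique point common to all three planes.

(-4, 1, 10)

β: n·r = n·Q_3 gives 2x + 5y + 5z = 47.
γ: n'·r = n'·Q_2 gives -4x + 3y + 5z = 69.
Solving the 3×3 linear system 5y + z = 15, 2x + 5y + 5z = 47, -4x + 3y + 5z = 69 (e.g. by elimination or Cramer's rule, determinant = -124) gives (-4, 1, 10).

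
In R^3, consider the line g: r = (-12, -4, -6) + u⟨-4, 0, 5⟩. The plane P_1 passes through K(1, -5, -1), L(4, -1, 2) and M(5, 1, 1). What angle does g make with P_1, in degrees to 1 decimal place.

41.3

KL = (3, 4, 3), KM = (4, 6, 2); a normal to P_1 is KL × KM = (-10, 6, 2).
Using K: P_1 has equation -10x + 6y + 2z = -42.
sin θ = |n·v| / (|n||v|) = |50| / (√140 · √41) = 0.65995.
θ ≈ 41.3°.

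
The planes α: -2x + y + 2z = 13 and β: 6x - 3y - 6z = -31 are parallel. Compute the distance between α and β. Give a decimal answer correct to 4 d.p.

Rescale β by 1/(-3): -2x + y + 2z = 31/3. Then distance = |13 − (31/3)| / √9 ≈ 0.8889.

0.8889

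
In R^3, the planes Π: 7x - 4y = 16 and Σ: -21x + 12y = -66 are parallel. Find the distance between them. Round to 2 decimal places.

Rescale Σ by 1/(-3): 7x - 4y = 22. Then distance = |16 − 22| / √65 ≈ 0.74.

0.74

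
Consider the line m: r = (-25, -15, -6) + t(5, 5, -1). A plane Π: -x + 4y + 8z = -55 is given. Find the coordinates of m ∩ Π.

Substitute r = (-25, -15, -6) + t(5, 5, -1) into the plane: -83 + 7t = -55, so t = 4.
Intersection: (-25, -15, -6) + 4·(5, 5, -1) = (-5, 5, -10).

(-5, 5, -10)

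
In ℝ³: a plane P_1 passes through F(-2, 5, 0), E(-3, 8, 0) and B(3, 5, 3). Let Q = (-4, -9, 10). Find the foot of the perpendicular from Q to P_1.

(2, -7, 0)

FE = (-1, 3, 0), FB = (5, 0, 3); a normal to P_1 is FE × FB = (9, 3, -15).
Using F: P_1 has equation 9x + 3y - 15z = -3.
Foot = Q − λn with λ = (n·Q − d)/|n|² = (-213 − (-3))/315 = -2/3.
Foot = (-4, -9, 10) − (-2/3)·(9, 3, -15) = (2, -7, 0).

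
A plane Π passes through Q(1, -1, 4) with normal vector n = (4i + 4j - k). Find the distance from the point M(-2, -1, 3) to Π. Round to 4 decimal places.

Π: n·r = n·Q gives 4x + 4y - z = -4.
n·M − d = (4)·(-2) + (4)·(-1) + (-1)·(3) − (-4) = -11; |n| = √33.
Distance = |-11| / √33 = 11/√33 ≈ 1.9149.

1.9149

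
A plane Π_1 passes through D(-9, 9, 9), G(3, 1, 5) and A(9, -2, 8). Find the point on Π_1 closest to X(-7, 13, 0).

DG = (12, -8, -4), DA = (18, -11, -1); a normal to Π_1 is DG × DA = (-36, -60, 12).
Using D: Π_1 has equation -36x - 60y + 12z = -108.
Foot = X − λn with λ = (n·X − d)/|n|² = (-528 − (-108))/5040 = -1/12.
Foot = (-7, 13, 0) − (-1/12)·(-36, -60, 12) = (-10, 8, 1).

(-10, 8, 1)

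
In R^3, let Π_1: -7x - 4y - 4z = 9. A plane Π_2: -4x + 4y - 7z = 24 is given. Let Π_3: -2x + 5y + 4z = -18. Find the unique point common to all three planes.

(1, 0, -4)

Solving the 3×3 linear system -7x - 4y - 4z = 9, -4x + 4y - 7z = 24, -2x + 5y + 4z = -18 (e.g. by elimination or Cramer's rule, determinant = -429) gives (1, 0, -4).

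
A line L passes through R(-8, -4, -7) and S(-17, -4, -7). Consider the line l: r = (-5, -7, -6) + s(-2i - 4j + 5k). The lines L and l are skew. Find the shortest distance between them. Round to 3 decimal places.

1.718

A direction vector for L is S − R = (-9, 0, 0).
Common perpendicular direction n = (-9, 0, 0) × (-2, -4, 5) = (0, 45, 36).
With w = (-5, -7, -6) − (-8, -4, -7) = (3, -3, 1), w · n = -99.
Distance = |w · n| / |n| = |-99| / √3321 ≈ 1.718.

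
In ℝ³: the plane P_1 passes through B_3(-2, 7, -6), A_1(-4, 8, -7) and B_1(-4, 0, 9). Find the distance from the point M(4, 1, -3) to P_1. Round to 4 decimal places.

B_3A_1 = (-2, 1, -1), B_3B_1 = (-2, -7, 15); a normal to P_1 is B_3A_1 × B_3B_1 = (8, 32, 16).
Using B_3: P_1 has equation 8x + 32y + 16z = 112.
n·M − d = (8)·(4) + (32)·(1) + (16)·(-3) − 112 = -96; |n| = √1344.
Distance = |-96| / √1344 = 96/√1344 ≈ 2.6186.

2.6186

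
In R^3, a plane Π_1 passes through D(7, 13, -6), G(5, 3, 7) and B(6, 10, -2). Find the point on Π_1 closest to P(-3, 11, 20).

DG = (-2, -10, 13), DB = (-1, -3, 4); a normal to Π_1 is DG × DB = (-1, -5, -4).
Using D: Π_1 has equation -x - 5y - 4z = -48.
Foot = P − λn with λ = (n·P − d)/|n|² = (-132 − (-48))/42 = -2.
Foot = (-3, 11, 20) − (-2)·(-1, -5, -4) = (-5, 1, 12).

(-5, 1, 12)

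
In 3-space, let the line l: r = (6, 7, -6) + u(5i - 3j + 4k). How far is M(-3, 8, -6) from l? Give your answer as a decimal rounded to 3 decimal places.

Taking (6, 7, -6) on l with direction v = (5, -3, 4): w = M − (6, 7, -6) = (-9, 1, 0), and w × v = (4, 36, 22).
Distance = |w × v| / |v| = √1796 / √50 ≈ 5.993.

5.993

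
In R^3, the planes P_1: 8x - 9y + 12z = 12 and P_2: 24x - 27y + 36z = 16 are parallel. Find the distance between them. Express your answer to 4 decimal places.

0.3922

Rescale P_2 by 1/3: 8x - 9y + 12z = 16/3. Then distance = |12 − (16/3)| / √289 ≈ 0.3922.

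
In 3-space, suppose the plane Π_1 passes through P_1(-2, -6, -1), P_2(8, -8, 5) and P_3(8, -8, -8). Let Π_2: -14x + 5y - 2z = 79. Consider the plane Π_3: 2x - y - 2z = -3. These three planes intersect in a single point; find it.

P_1P_2 = (10, -2, 6), P_1P_3 = (10, -2, -7); a normal to Π_1 is P_1P_2 × P_1P_3 = (26, 130, 0).
Using P_1: Π_1 has equation 26x + 130y = -832.
Solving the 3×3 linear system 26x + 130y = -832, -14x + 5y - 2z = 79, 2x - y - 2z = -3 (e.g. by elimination or Cramer's rule, determinant = -4472) gives (-7, -5, -3).

(-7, -5, -3)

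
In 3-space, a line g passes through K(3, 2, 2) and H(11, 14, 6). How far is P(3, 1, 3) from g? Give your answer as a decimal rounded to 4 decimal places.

1.3093

A direction vector for g is H − K = (8, 12, 4).
Taking (3, 2, 2) on g with direction v = (8, 12, 4): w = P − (3, 2, 2) = (0, -1, 1), and w × v = (-16, 8, 8).
Distance = |w × v| / |v| = √384 / √224 ≈ 1.3093.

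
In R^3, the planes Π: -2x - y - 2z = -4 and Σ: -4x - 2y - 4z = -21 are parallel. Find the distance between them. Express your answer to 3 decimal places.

2.167

Rescale Σ by 1/2: -2x - y - 2z = -21/2. Then distance = |-4 − (-21/2)| / √9 ≈ 2.167.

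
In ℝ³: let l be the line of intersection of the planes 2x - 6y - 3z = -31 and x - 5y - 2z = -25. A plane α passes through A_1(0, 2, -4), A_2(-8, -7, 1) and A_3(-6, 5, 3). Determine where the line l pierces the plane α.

Direction of l: (2, -6, -3) × (1, -5, -2) = (-3, 1, -4).
A point on l: solving the two plane equations with x = 10 gives (10, 1, 15).
A_1A_2 = (-8, -9, 5), A_1A_3 = (-6, 3, 7); a normal to α is A_1A_2 × A_1A_3 = (-78, 26, -78).
Using A_1: α has equation -78x + 26y - 78z = 364.
Substitute r = (10, 1, 15) + t(-3, 1, -4) into the plane: -1924 + 572t = 364, so t = 4.
Intersection: (10, 1, 15) + 4·(-3, 1, -4) = (-2, 5, -1).

(-2, 5, -1)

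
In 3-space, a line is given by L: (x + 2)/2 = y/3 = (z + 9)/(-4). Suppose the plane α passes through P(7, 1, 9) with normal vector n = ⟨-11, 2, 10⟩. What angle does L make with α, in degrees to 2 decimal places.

L has direction (2, 3, -4) through (-2, 0, -9).
α: n·r = n·P gives -11x + 2y + 10z = 15.
sin θ = |n·v| / (|n||v|) = |-56| / (√225 · √29) = 0.69326.
θ ≈ 43.89°.

43.89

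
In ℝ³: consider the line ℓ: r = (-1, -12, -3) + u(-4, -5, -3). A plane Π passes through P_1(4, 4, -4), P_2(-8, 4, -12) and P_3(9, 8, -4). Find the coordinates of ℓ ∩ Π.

(7, -2, 3)

P_1P_2 = (-12, 0, -8), P_1P_3 = (5, 4, 0); a normal to Π is P_1P_2 × P_1P_3 = (32, -40, -48).
Using P_1: Π has equation 32x - 40y - 48z = 160.
Substitute r = (-1, -12, -3) + t(-4, -5, -3) into the plane: 592 + 216t = 160, so t = -2.
Intersection: (-1, -12, -3) + (-2)·(-4, -5, -3) = (7, -2, 3).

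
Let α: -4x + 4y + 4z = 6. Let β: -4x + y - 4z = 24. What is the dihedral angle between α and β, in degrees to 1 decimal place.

cos θ = |n₁·n₂| / (|n₁||n₂|) = |4| / (√48 · √33).
θ = arccos(0.10050) ≈ 84.2°.

84.2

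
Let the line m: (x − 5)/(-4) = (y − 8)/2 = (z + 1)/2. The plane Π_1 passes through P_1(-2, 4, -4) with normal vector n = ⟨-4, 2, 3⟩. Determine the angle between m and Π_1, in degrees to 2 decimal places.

80.24

m has direction (-4, 2, 2) through (5, 8, -1).
Π_1: n·r = n·P_1 gives -4x + 2y + 3z = 4.
sin θ = |n·v| / (|n||v|) = |26| / (√29 · √24) = 0.98553.
θ ≈ 80.24°.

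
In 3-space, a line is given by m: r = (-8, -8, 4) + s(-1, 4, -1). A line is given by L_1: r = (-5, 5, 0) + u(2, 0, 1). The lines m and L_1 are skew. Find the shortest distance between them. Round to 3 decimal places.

3.444

Common perpendicular direction n = (-1, 4, -1) × (2, 0, 1) = (4, -1, -8).
With w = (-5, 5, 0) − (-8, -8, 4) = (3, 13, -4), w · n = 31.
Distance = |w · n| / |n| = |31| / √81 ≈ 3.444.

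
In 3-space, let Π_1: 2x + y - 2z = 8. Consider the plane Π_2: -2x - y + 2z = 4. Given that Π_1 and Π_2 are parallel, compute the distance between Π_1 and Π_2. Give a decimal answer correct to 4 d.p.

4.0000

Rescale Π_2 by 1/(-1): 2x + y - 2z = -4. Then distance = |8 − (-4)| / √9 ≈ 4.0000.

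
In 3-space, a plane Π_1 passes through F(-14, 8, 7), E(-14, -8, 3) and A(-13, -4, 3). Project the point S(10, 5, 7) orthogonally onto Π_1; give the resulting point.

FE = (0, -16, -4), FA = (1, -12, -4); a normal to Π_1 is FE × FA = (16, -4, 16).
Using F: Π_1 has equation 16x - 4y + 16z = -144.
Foot = S − λn with λ = (n·S − d)/|n|² = (252 − (-144))/528 = 3/4.
Foot = (10, 5, 7) − (3/4)·(16, -4, 16) = (-2, 8, -5).

(-2, 8, -5)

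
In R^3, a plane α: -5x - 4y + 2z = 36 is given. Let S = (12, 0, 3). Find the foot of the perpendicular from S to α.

Foot = S − λn with λ = (n·S − d)/|n|² = (-54 − 36)/45 = -2.
Foot = (12, 0, 3) − (-2)·(-5, -4, 2) = (2, -8, 7).

(2, -8, 7)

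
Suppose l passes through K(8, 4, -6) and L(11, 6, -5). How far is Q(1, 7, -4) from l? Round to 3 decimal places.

A direction vector for l is L − K = (3, 2, 1).
Taking (8, 4, -6) on l with direction v = (3, 2, 1): w = Q − (8, 4, -6) = (-7, 3, 2), and w × v = (-1, 13, -23).
Distance = |w × v| / |v| = √699 / √14 ≈ 7.066.

7.066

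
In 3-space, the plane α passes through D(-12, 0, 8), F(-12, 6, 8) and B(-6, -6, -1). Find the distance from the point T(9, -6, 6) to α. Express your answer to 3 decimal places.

DF = (0, 6, 0), DB = (6, -6, -9); a normal to α is DF × DB = (-54, 0, -36).
Using D: α has equation -54x - 36z = 360.
n·T − d = (-54)·(9) + (0)·(-6) + (-36)·(6) − 360 = -1062; |n| = √4212.
Distance = |-1062| / √4212 = 1062/√4212 ≈ 16.364.

16.364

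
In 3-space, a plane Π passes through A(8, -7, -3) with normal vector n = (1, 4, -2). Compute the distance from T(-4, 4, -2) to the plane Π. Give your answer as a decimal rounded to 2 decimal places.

6.55

Π: n·r = n·A gives x + 4y - 2z = -14.
n·T − d = (1)·(-4) + (4)·(4) + (-2)·(-2) − (-14) = 30; |n| = √21.
Distance = |30| / √21 = 30/√21 ≈ 6.55.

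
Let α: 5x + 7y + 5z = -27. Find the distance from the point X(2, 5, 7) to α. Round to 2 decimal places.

n·X − d = (5)·(2) + (7)·(5) + (5)·(7) − (-27) = 107; |n| = √99.
Distance = |107| / √99 = 107/√99 ≈ 10.75.

10.75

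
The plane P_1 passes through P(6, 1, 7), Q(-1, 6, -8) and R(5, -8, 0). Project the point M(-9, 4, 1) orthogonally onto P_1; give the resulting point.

PQ = (-7, 5, -15), PR = (-1, -9, -7); a normal to P_1 is PQ × PR = (-170, -34, 68).
Using P: P_1 has equation -170x - 34y + 68z = -578.
Foot = M − λn with λ = (n·M − d)/|n|² = (1462 − (-578))/34680 = 1/17.
Foot = (-9, 4, 1) − (1/17)·(-170, -34, 68) = (1, 6, -3).

(1, 6, -3)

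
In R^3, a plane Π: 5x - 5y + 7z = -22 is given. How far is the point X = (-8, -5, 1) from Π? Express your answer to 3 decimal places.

n·X − d = (5)·(-8) + (-5)·(-5) + (7)·(1) − (-22) = 14; |n| = √99.
Distance = |14| / √99 = 14/√99 ≈ 1.407.

1.407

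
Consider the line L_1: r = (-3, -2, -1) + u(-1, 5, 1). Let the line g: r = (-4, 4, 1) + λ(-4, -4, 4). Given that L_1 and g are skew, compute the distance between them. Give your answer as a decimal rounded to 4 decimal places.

Common perpendicular direction n = (-1, 5, 1) × (-4, -4, 4) = (24, 0, 24).
With w = (-4, 4, 1) − (-3, -2, -1) = (-1, 6, 2), w · n = 24.
Distance = |w · n| / |n| = |24| / √1152 ≈ 0.7071.

0.7071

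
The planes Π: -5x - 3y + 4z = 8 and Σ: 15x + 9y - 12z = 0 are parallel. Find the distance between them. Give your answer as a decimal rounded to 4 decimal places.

Rescale Σ by 1/(-3): -5x - 3y + 4z = 0. Then distance = |8 − 0| / √50 ≈ 1.1314.

1.1314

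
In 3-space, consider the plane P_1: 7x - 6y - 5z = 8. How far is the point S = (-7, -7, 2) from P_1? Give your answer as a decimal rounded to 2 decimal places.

n·S − d = (7)·(-7) + (-6)·(-7) + (-5)·(2) − 8 = -25; |n| = √110.
Distance = |-25| / √110 = 25/√110 ≈ 2.38.

2.38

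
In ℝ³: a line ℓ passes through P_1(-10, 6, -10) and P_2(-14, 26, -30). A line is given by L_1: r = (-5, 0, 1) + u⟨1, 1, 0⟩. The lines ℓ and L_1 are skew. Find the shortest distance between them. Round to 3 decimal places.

1.186

A direction vector for ℓ is P_2 − P_1 = (-4, 20, -20).
Common perpendicular direction n = (-4, 20, -20) × (1, 1, 0) = (20, -20, -24).
With w = (-5, 0, 1) − (-10, 6, -10) = (5, -6, 11), w · n = -44.
Distance = |w · n| / |n| = |-44| / √1376 ≈ 1.186.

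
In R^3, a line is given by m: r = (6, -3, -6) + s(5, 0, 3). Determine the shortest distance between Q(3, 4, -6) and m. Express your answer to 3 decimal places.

Taking (6, -3, -6) on m with direction v = (5, 0, 3): w = Q − (6, -3, -6) = (-3, 7, 0), and w × v = (21, 9, -35).
Distance = |w × v| / |v| = √1747 / √34 ≈ 7.168.

7.168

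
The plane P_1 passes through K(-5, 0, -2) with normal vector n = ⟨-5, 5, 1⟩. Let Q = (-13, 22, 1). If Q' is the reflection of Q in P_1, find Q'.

P_1: n·r = n·K gives -5x + 5y + z = 23.
λ = (n·Q − d)/|n|² = (176 − 23)/51 = 3.
Reflection = Q − 2λn = (-13, 22, 1) − 6·(-5, 5, 1) = (17, -8, -5).

(17, -8, -5)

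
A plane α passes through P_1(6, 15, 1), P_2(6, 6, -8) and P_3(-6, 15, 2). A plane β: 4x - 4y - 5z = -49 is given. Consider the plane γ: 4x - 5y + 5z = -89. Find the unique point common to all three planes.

P_1P_2 = (0, -9, -9), P_1P_3 = (-12, 0, 1); a normal to α is P_1P_2 × P_1P_3 = (-9, 108, -108).
Using P_1: α has equation -9x + 108y - 108z = 1458.
Solving the 3×3 linear system -9x + 108y - 108z = 1458, 4x - 4y - 5z = -49, 4x - 5y + 5z = -89 (e.g. by elimination or Cramer's rule, determinant = -3483) gives (-6, 10, -3).

(-6, 10, -3)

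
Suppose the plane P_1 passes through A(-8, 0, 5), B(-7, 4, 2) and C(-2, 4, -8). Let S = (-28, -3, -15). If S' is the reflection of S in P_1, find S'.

(20, 3, 9)

AB = (1, 4, -3), AC = (6, 4, -13); a normal to P_1 is AB × AC = (-40, -5, -20).
Using A: P_1 has equation -40x - 5y - 20z = 220.
λ = (n·S − d)/|n|² = (1435 − 220)/2025 = 3/5.
Reflection = S − 2λn = (-28, -3, -15) − (6/5)·(-40, -5, -20) = (20, 3, 9).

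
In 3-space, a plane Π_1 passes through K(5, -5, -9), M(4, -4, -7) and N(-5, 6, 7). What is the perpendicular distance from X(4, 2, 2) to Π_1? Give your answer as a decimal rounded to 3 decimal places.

KM = (-1, 1, 2), KN = (-10, 11, 16); a normal to Π_1 is KM × KN = (-6, -4, -1).
Using K: Π_1 has equation -6x - 4y - z = -1.
n·X − d = (-6)·(4) + (-4)·(2) + (-1)·(2) − (-1) = -33; |n| = √53.
Distance = |-33| / √53 = 33/√53 ≈ 4.533.

4.533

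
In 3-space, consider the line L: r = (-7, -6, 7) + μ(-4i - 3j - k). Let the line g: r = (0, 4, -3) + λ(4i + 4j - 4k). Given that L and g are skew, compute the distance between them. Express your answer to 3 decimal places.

Common perpendicular direction n = (-4, -3, -1) × (4, 4, -4) = (16, -20, -4).
With w = (0, 4, -3) − (-7, -6, 7) = (7, 10, -10), w · n = -48.
Distance = |w · n| / |n| = |-48| / √672 ≈ 1.852.

1.852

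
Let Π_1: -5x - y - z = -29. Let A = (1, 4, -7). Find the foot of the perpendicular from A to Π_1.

Foot = A − λn with λ = (n·A − d)/|n|² = (-2 − (-29))/27 = 1.
Foot = (1, 4, -7) − 1·(-5, -1, -1) = (6, 5, -6).

(6, 5, -6)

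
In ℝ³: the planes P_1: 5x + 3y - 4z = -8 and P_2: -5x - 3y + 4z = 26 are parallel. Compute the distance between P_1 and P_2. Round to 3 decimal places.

2.546

Rescale P_2 by 1/(-1): 5x + 3y - 4z = -26. Then distance = |-8 − (-26)| / √50 ≈ 2.546.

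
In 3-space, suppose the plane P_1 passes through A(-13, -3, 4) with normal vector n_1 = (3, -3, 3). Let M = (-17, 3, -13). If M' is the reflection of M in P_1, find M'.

P_1: n_1·r = n_1·A gives 3x - 3y + 3z = -18.
λ = (n·M − d)/|n|² = (-99 − (-18))/27 = -3.
Reflection = M − 2λn = (-17, 3, -13) − (-6)·(3, -3, 3) = (1, -15, 5).

(1, -15, 5)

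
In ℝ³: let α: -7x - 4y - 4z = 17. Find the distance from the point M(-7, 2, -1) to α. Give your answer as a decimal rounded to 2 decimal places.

3.11

n·M − d = (-7)·(-7) + (-4)·(2) + (-4)·(-1) − 17 = 28; |n| = √81.
Distance = |28| / √81 = 28/√81 ≈ 3.11.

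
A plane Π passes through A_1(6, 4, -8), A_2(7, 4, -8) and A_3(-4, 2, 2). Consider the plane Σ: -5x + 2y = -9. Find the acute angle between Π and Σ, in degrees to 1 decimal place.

A_1A_2 = (1, 0, 0), A_1A_3 = (-10, -2, 10); a normal to Π is A_1A_2 × A_1A_3 = (0, -10, -2).
Using A_1: Π has equation -10y - 2z = -24.
cos θ = |n₁·n₂| / (|n₁||n₂|) = |-20| / (√104 · √29).
θ = arccos(0.36418) ≈ 68.6°.

68.6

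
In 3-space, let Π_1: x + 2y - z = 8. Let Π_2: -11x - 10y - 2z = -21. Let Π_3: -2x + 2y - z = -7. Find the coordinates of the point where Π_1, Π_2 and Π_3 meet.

Solving the 3×3 linear system x + 2y - z = 8, -11x - 10y - 2z = -21, -2x + 2y - z = -7 (e.g. by elimination or Cramer's rule, determinant = 42) gives (5, -2, -7).

(5, -2, -7)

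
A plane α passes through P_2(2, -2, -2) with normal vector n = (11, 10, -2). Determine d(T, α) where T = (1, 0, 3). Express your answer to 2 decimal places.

α: n·r = n·P_2 gives 11x + 10y - 2z = 6.
n·T − d = (11)·(1) + (10)·(0) + (-2)·(3) − 6 = -1; |n| = √225.
Distance = |-1| / √225 = 1/√225 ≈ 0.07.

0.07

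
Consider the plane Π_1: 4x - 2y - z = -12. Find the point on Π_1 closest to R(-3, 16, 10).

(5, 12, 8)

Foot = R − λn with λ = (n·R − d)/|n|² = (-54 − (-12))/21 = -2.
Foot = (-3, 16, 10) − (-2)·(4, -2, -1) = (5, 12, 8).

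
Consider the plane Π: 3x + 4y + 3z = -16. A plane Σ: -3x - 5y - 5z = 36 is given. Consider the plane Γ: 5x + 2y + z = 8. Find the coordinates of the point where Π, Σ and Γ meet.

Solving the 3×3 linear system 3x + 4y + 3z = -16, -3x - 5y - 5z = 36, 5x + 2y + z = 8 (e.g. by elimination or Cramer's rule, determinant = -16) gives (3, 2, -11).

(3, 2, -11)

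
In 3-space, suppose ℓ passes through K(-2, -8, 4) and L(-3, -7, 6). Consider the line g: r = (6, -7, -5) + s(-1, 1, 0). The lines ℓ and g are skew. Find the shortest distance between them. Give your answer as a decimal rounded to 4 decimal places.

A direction vector for ℓ is L − K = (-1, 1, 2).
Common perpendicular direction n = (-1, 1, 2) × (-1, 1, 0) = (-2, -2, 0).
With w = (6, -7, -5) − (-2, -8, 4) = (8, 1, -9), w · n = -18.
Distance = |w · n| / |n| = |-18| / √8 ≈ 6.3640.

6.3640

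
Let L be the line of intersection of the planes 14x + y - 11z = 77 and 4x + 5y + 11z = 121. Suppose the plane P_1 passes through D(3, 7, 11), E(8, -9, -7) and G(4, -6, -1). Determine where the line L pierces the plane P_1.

(9, 6, 5)

Direction of L: (14, 1, -11) × (4, 5, 11) = (66, -198, 66).
A point on L: solving the two plane equations with x = 8 gives (8, 9, 4).
DE = (5, -16, -18), DG = (1, -13, -12); a normal to P_1 is DE × DG = (-42, 42, -49).
Using D: P_1 has equation -42x + 42y - 49z = -371.
Substitute r = (8, 9, 4) + t(66, -198, 66) into the plane: -154 + (-14322)t = -371, so t = 1/66.
Intersection: (8, 9, 4) + (1/66)·(66, -198, 66) = (9, 6, 5).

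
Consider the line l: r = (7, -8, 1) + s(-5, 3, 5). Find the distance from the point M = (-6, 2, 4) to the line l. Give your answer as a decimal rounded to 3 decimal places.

Taking (7, -8, 1) on l with direction v = (-5, 3, 5): w = M − (7, -8, 1) = (-13, 10, 3), and w × v = (41, 50, 11).
Distance = |w × v| / |v| = √4302 / √59 ≈ 8.539.

8.539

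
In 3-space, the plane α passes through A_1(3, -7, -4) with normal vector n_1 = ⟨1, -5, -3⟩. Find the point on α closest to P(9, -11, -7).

α: n_1·r = n_1·A_1 gives x - 5y - 3z = 50.
Foot = P − λn with λ = (n·P − d)/|n|² = (85 − 50)/35 = 1.
Foot = (9, -11, -7) − 1·(1, -5, -3) = (8, -6, -4).

(8, -6, -4)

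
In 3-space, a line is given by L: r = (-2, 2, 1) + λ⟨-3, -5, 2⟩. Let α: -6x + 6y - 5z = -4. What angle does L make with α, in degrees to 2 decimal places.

sin θ = |n·v| / (|n||v|) = |-22| / (√97 · √38) = 0.36236.
θ ≈ 21.25°.

21.25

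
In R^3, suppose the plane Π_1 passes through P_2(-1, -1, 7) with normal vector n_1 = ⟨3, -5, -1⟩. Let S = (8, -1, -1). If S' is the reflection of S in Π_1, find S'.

Π_1: n_1·r = n_1·P_2 gives 3x - 5y - z = -5.
λ = (n·S − d)/|n|² = (30 − (-5))/35 = 1.
Reflection = S − 2λn = (8, -1, -1) − 2·(3, -5, -1) = (2, 9, 1).

(2, 9, 1)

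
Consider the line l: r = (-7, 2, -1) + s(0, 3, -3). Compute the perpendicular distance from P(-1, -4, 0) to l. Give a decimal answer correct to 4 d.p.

Taking (-7, 2, -1) on l with direction v = (0, 3, -3): w = P − (-7, 2, -1) = (6, -6, 1), and w × v = (15, 18, 18).
Distance = |w × v| / |v| = √873 / √18 ≈ 6.9642.

6.9642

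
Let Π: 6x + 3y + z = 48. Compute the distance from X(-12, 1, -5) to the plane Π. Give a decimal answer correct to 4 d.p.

n·X − d = (6)·(-12) + (3)·(1) + (1)·(-5) − 48 = -122; |n| = √46.
Distance = |-122| / √46 = 122/√46 ≈ 17.9879.

17.9879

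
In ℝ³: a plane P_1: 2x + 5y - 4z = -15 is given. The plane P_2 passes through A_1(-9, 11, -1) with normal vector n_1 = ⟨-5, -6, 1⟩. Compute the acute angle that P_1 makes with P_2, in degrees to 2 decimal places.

33.59

P_2: n_1·r = n_1·A_1 gives -5x - 6y + z = -22.
cos θ = |n₁·n₂| / (|n₁||n₂|) = |-44| / (√45 · √62).
θ = arccos(0.83301) ≈ 33.59°.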